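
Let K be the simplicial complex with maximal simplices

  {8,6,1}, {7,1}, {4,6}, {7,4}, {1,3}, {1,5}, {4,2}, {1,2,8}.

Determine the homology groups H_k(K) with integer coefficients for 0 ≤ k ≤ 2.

H_0 ≅ Z,  H_1 ≅ Z^2,  H_2 = 0.

Order the vertices as 1 < 2 < 3 < 4 < 5 < 6 < 7 < 8. Listing each simplex with vertices in this order, K has dimension 2 with simplices:

  0-simplices (8): [1], [2], [3], [4], [5], [6], [7], [8]
  1-simplices (11): [1,2], [1,3], [1,5], [1,6], [1,7], [1,8], [2,4], [2,8], [4,6], [4,7], [6,8]
  2-simplices (2): [1,2,8], [1,6,8]

Hence C_0 ≅ Z^8, C_1 ≅ Z^11, C_2 ≅ Z^2.

Boundary ∂_1: C_1 → C_0 sends each edge [p,q] (with p < q) to q − p. For instance
  ∂[2,8] = [8] − [2].
As a 8×11 matrix over Z this has rank 7, with invariant factors (1,1,1,1,1,1,1).

The boundary map ∂_2: C_2 → C_1 sends each 2-simplex [p,q,r] to [q,r] − [p,r] + [p,q]. For instance
  ∂[1,2,8] = [2,8] − [1,8] + [1,2],
  ∂[1,6,8] = [6,8] − [1,8] + [1,6].
The resulting 11×2 matrix has rank 2, and its Smith normal form has invariant factors (1,1).

Computing H_k = (kernel of ∂_k) / (image of ∂_{k+1}):

  H_0: rank C_0 − rank ∂_1 = 8 − 7 = 1, and the invariant factors of ∂_1 are all 1, so H_0 = Z.
  H_1: rank ker ∂_1 − rank ∂_2 = (11 − 7) − 2 = 2, and the invariant factors of ∂_2 are all 1, so H_1 = Z^2.
  H_2: rank ker ∂_2 − rank ∂_3 = (2 − 2) − 0 = 0, and there is no ∂_3, so H_2 = 0.

As a check, the Euler characteristic is 8 − 11 + 2 = -1, which agrees with 1 − 2 + 0 = -1.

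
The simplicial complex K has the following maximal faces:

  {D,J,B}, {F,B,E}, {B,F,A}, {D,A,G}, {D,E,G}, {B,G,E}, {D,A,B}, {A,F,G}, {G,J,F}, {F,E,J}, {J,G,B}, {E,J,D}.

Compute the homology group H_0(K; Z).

We work with the vertex ordering A < B < D < E < F < G < J. The simplices of K, each written with vertices in increasing order, are:

  0-simplices (7): A, B, D, E, F, G, J
  1-simplices (18): AB, AD, AF, AG, BD, BE, BF, BG, BJ, DE, DG, DJ, EF, EG, EJ, FG, FJ, GJ
  2-simplices (12): ABD, ABF, ADG, AFG, BDJ, BEF, BEG, BGJ, DEG, DEJ, EFJ, FGJ

Hence C_0 ≅ Z^7, C_1 ≅ Z^18, C_2 ≅ Z^12.

Boundary ∂_1: C_1 → C_0 is given by ∂[p,q] = [q] − [p].
The resulting 7×18 matrix has rank 6, and its Smith normal form has invariant factors (1,1,1,1,1,1).

Boundary ∂_2: C_2 → C_1 maps a triangle to the signed sum of its edges. For instance
  ∂AFG = FG − AG + AF,
  ∂ABF = BF − AF + AB.
The 18×12 boundary matrix has rank 12 and Smith normal form diag(1,1,1,1,1,1,1,1,1,1,1,2).

From H_k ≅ ker(∂_k) / im(∂_{k+1}) we obtain:

  H_0: rank C_0 − rank ∂_1 = 7 − 6 = 1, and the invariant factors of ∂_1 are all 1, so H_0 = Z.

H_0 = Z.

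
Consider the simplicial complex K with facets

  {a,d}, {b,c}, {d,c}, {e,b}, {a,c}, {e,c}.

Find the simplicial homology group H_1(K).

Take the total order a < b < c < d < e on the vertex set. Then K (dimension 1) consists of the simplices:

  0-simplices (5): a, b, c, d, e
  1-simplices (6): ac, ad, bc, be, cd, ce

so the chain groups are C_0 ≅ Z^5, C_1 ≅ Z^6.

Boundary ∂_1: C_1 → C_0 is given by ∂[p,q] = [q] − [p].
This gives a 5×6 integer matrix of rank 4; reducing to Smith normal form yields diagonal entries (1,1,1,1).

Now H_k = ker ∂_k / im ∂_{k+1}, so:

  H_1: rank ker ∂_1 − rank ∂_2 = (6 − 4) − 0 = 2, and there is no ∂_2, so H_1 = Z^2.

(K is a triangulation of a wedge of 2 circles.)

H_1 ≅ Z^2.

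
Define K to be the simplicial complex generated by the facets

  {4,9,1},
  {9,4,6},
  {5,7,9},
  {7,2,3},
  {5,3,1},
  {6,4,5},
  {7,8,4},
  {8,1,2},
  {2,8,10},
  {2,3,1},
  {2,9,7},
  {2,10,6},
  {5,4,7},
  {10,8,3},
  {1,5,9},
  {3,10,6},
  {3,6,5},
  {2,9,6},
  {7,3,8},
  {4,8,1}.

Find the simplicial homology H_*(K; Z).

H_0 ≅ Z,  H_1 ≅ Z ⊕ Z/2,  H_2 = 0.

We work with the vertex ordering 1 < 2 < 3 < 4 < 5 < 6 < 7 < 8 < 9 < 10. The simplices of K, each written with vertices in increasing order, are:

  0-simplices (10): [1], [2], [3], [4], [5], [6], [7], [8], [9], [10]
  1-simplices (30): (30 of them)
  2-simplices (20): (20 of them)

so the chain groups are C_0 ≅ Z^10, C_1 ≅ Z^30, C_2 ≅ Z^20.

The boundary map ∂_1: C_1 → C_0 is given by ∂[p,q] = [q] − [p].
This gives a 10×30 integer matrix of rank 9; reducing to Smith normal form yields diagonal entries (1,1,1,1,1,1,1,1,1).

Boundary ∂_2: C_2 → C_1 sends each 2-simplex [p,q,r] to [q,r] − [p,r] + [p,q]. For instance
  ∂[1,4,9] = [4,9] − [1,9] + [1,4],
  ∂[2,6,9] = [6,9] − [2,9] + [2,6].
The 30×20 boundary matrix has rank 20 and Smith normal form diag(1,1,1,1,1,1,1,1,1,1,1,1,1,1,1,1,1,1,1,2).

From H_k ≅ ker(∂_k) / im(∂_{k+1}) we obtain:

  H_0: rank C_0 − rank ∂_1 = 10 − 9 = 1, and the invariant factors of ∂_1 are all 1, so H_0 = Z.
  H_1: rank ker ∂_1 − rank ∂_2 = (30 − 9) − 20 = 1, and ∂_2 has invariant factor 2 > 1, so H_1 = Z ⊕ Z/2.
  H_2: rank ker ∂_2 − rank ∂_3 = (20 − 20) − 0 = 0, and there is no ∂_3, so H_2 = 0.

(K is a triangulation of the Klein bottle.)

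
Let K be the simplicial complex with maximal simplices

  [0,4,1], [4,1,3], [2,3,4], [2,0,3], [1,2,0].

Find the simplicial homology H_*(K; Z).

H_0 = Z,  H_1 = Z,  H_2 = 0.

Take the total order 0 < 1 < 2 < 3 < 4 on the vertex set. Then K (dimension 2) consists of the simplices:

  0-simplices (5): [0], [1], [2], [3], [4]
  1-simplices (10): [0,1], [0,2], [0,3], [0,4], [1,2], [1,3], [1,4], [2,3], [2,4], [3,4]
  2-simplices (5): [0,1,2], [0,1,4], [0,2,3], [1,3,4], [2,3,4]

Hence C_0 ≅ Z^5, C_1 ≅ Z^10, C_2 ≅ Z^5.

The boundary map ∂_1: C_1 → C_0 maps an edge to its endpoints' difference, ∂[p,q] = q − p.
The 5×10 boundary matrix has rank 4 and Smith normal form diag(1,1,1,1).

The boundary map ∂_2: C_2 → C_1 sends each 2-simplex [p,q,r] to [q,r] − [p,r] + [p,q]. For instance
  ∂[0,1,4] = [1,4] − [0,4] + [0,1],
  ∂[0,1,2] = [1,2] − [0,2] + [0,1].
This gives a 10×5 integer matrix of rank 5; reducing to Smith normal form yields diagonal entries (1,1,1,1,1).

Computing H_k = (kernel of ∂_k) / (image of ∂_{k+1}):

  H_0: rank C_0 − rank ∂_1 = 5 − 4 = 1, and the invariant factors of ∂_1 are all 1, so H_0 = Z.
  H_1: rank ker ∂_1 − rank ∂_2 = (10 − 4) − 5 = 1, and the invariant factors of ∂_2 are all 1, so H_1 = Z.
  H_2: rank ker ∂_2 − rank ∂_3 = (5 − 5) − 0 = 0, and there is no ∂_3, so H_2 = 0.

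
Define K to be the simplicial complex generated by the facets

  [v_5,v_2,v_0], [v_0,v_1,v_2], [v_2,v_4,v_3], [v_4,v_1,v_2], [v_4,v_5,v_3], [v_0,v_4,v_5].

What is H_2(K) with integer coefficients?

H_2 = 0.

Take the total order v_0 < v_1 < v_2 < v_3 < v_4 < v_5 on the vertex set. Then K (dimension 2) consists of the simplices:

  0-simplices (6): [v_0], [v_1], [v_2], [v_3], [v_4], [v_5]
  1-simplices (12): [v_0,v_1], [v_0,v_2], [v_0,v_4], [v_0,v_5], [v_1,v_2], [v_1,v_4], [v_2,v_3], [v_2,v_4], [v_2,v_5], [v_3,v_4], [v_3,v_5], [v_4,v_5]
  2-simplices (6): [v_0,v_1,v_2], [v_0,v_2,v_5], [v_0,v_4,v_5], [v_1,v_2,v_4], [v_2,v_3,v_4], [v_3,v_4,v_5]

Hence C_0 ≅ Z^6, C_1 ≅ Z^12, C_2 ≅ Z^6.

Boundary ∂_1: C_1 → C_0 maps an edge to its endpoints' difference, ∂[p,q] = q − p.
The resulting 6×12 matrix has rank 5, and its Smith normal form has invariant factors (1,1,1,1,1).

The boundary map ∂_2: C_2 → C_1 sends each 2-simplex [p,q,r] to [q,r] − [p,r] + [p,q]. For instance
  ∂[v_3,v_4,v_5] = [v_4,v_5] − [v_3,v_5] + [v_3,v_4],
  ∂[v_0,v_1,v_2] = [v_1,v_2] − [v_0,v_2] + [v_0,v_1].
This gives a 12×6 integer matrix of rank 6; reducing to Smith normal form yields diagonal entries (1,1,1,1,1,1).

Computing H_k = (kernel of ∂_k) / (image of ∂_{k+1}):

  H_2: rank ker ∂_2 − rank ∂_3 = (6 − 6) − 0 = 0, and there is no ∂_3, so H_2 ≅ 0.

(K is a triangulation of the cylinder S^1 x I.)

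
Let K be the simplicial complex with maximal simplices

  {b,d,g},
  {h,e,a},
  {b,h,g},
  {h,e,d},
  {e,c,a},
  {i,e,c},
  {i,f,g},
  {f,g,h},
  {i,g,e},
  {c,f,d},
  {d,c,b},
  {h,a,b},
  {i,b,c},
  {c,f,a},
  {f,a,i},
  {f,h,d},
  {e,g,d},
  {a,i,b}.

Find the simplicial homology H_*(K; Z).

H_0 = Z,  H_1 = Z ⊕ Z/2,  H_2 = 0.

Order the vertices as a < b < c < d < e < f < g < h < i. Listing each simplex with vertices in this order, K has dimension 2 with simplices:

  0-simplices (9): a, b, c, d, e, f, g, h, i
  1-simplices (27): ab, ac, ae, af, ah, ai, bc, bd, bg, bh, bi, cd, ce, cf, ci, de, df, dg, dh, eg, eh, ei, fg, fh, fi, gh, gi
  2-simplices (18): abh, abi, ace, acf, aeh, afi, bcd, bci, bdg, bgh, cdf, cei, deg, deh, dfh, egi, fgh, fgi

giving chain groups C_0 ≅ Z^9, C_1 ≅ Z^27, C_2 ≅ Z^18.

∂_1: C_1 → C_0 sends each edge [p,q] (with p < q) to q − p. For instance
  ∂af = f − a.
This gives a 9×27 integer matrix of rank 8; reducing to Smith normal form yields diagonal entries (1,1,1,1,1,1,1,1).

The boundary map ∂_2: C_2 → C_1 sends each 2-simplex [p,q,r] to [q,r] − [p,r] + [p,q]. For instance
  ∂bgh = gh − bh + bg,
  ∂fgh = gh − fh + fg.
This gives a 27×18 integer matrix of rank 18; reducing to Smith normal form yields diagonal entries (1,1,1,1,1,1,1,1,1,1,1,1,1,1,1,1,1,2).

Computing H_k = (kernel of ∂_k) / (image of ∂_{k+1}):

  H_0: rank C_0 − rank ∂_1 = 9 − 8 = 1, and the invariant factors of ∂_1 are all 1, so H_0 = Z.
  H_1: rank ker ∂_1 − rank ∂_2 = (27 − 8) − 18 = 1, and ∂_2 has invariant factor 2 > 1, so H_1 = Z ⊕ Z/2.
  H_2: rank ker ∂_2 − rank ∂_3 = (18 − 18) − 0 = 0, and there is no ∂_3, so H_2 = 0.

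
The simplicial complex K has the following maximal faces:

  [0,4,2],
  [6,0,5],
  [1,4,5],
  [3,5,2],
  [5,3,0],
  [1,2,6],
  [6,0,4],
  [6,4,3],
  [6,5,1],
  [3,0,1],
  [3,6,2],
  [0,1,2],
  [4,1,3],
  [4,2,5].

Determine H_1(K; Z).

H_1 = Z^2.

Order the vertices as 0 < 1 < 2 < 3 < 4 < 5 < 6. Listing each simplex with vertices in this order, K has dimension 2 with simplices:

  0-simplices (7): [0], [1], [2], [3], [4], [5], [6]
  1-simplices (21): [0,1], [0,2], [0,3], [0,4], [0,5], [0,6], [1,2], [1,3], [1,4], [1,5], [1,6], [2,3], [2,4], [2,5], [2,6], [3,4], [3,5], [3,6], [4,5], [4,6], [5,6]
  2-simplices (14): [0,1,2], [0,1,3], [0,2,4], [0,3,5], [0,4,6], [0,5,6], [1,2,6], [1,3,4], [1,4,5], [1,5,6], [2,3,5], [2,3,6], [2,4,5], [3,4,6]

so the chain groups are C_0 ≅ Z^7, C_1 ≅ Z^21, C_2 ≅ Z^14.

∂_1: C_1 → C_0 sends each edge [p,q] (with p < q) to q − p.
The resulting 7×21 matrix has rank 6, and its Smith normal form has invariant factors (1,1,1,1,1,1).

∂_2: C_2 → C_1 maps a triangle to the signed sum of its edges. For instance
  ∂[1,5,6] = [5,6] − [1,6] + [1,5],
  ∂[1,2,6] = [2,6] − [1,6] + [1,2].
As a 21×14 matrix over Z this has rank 13, with invariant factors (1,1,1,1,1,1,1,1,1,1,1,1,1).

Reading off H_k = ker ∂_k / im ∂_{k+1}:

  H_1: rank ker ∂_1 − rank ∂_2 = (21 − 6) − 13 = 2, and the invariant factors of ∂_2 are all 1, so H_1 = Z^2.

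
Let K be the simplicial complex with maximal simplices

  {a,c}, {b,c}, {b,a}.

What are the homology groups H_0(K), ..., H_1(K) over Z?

Fix the vertex order a < b < c and write every simplex with vertices in increasing order. Then dim K = 1 and the simplices of K are:

  0-simplices (3): a, b, c
  1-simplices (3): ab, ac, bc

giving chain groups C_0 ≅ Z^3, C_1 ≅ Z^3.

Boundary ∂_1: C_1 → C_0 is given by ∂[p,q] = [q] − [p].
The resulting 3×3 matrix has rank 2, and its Smith normal form has invariant factors (1,1).

Computing H_k = (kernel of ∂_k) / (image of ∂_{k+1}):

  H_0: rank C_0 − rank ∂_1 = 3 − 2 = 1, and the invariant factors of ∂_1 are all 1, so H_0 ≅ Z.
  H_1: rank ker ∂_1 − rank ∂_2 = (3 − 2) − 0 = 1, and there is no ∂_2, so H_1 ≅ Z.

As a check, the Euler characteristic is 3 − 3 = 0, which agrees with 1 − 1 = 0.

H_0 = Z,  H_1 = Z.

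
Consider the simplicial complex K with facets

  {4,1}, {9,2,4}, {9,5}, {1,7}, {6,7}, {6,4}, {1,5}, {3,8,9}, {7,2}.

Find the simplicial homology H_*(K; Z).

We work with the vertex ordering 1 < 2 < 3 < 4 < 5 < 6 < 7 < 8 < 9. The simplices of K, each written with vertices in increasing order, are:

  0-simplices (9): [1], [2], [3], [4], [5], [6], [7], [8], [9]
  1-simplices (13): [1,4], [1,5], [1,7], [2,4], [2,7], [2,9], [3,8], [3,9], [4,6], [4,9], [5,9], [6,7], [8,9]
  2-simplices (2): [2,4,9], [3,8,9]

giving chain groups C_0 ≅ Z^9, C_1 ≅ Z^13, C_2 ≅ Z^2.

The boundary map ∂_1: C_1 → C_0 is given by ∂[p,q] = [q] − [p]. For instance
  ∂[5,9] = [9] − [5].
As a 9×13 matrix over Z this has rank 8, with invariant factors (1,1,1,1,1,1,1,1).

Boundary ∂_2: C_2 → C_1 sends each 2-simplex [p,q,r] to [q,r] − [p,r] + [p,q]. For instance
  ∂[2,4,9] = [4,9] − [2,9] + [2,4],
  ∂[3,8,9] = [8,9] − [3,9] + [3,8].
As a 13×2 matrix over Z this has rank 2, with invariant factors (1,1).

Reading off H_k = ker ∂_k / im ∂_{k+1}:

  H_0: rank C_0 − rank ∂_1 = 9 − 8 = 1, and the invariant factors of ∂_1 are all 1, so H_0 = Z.
  H_1: rank ker ∂_1 − rank ∂_2 = (13 − 8) − 2 = 3, and the invariant factors of ∂_2 are all 1, so H_1 = Z^3.
  H_2: rank ker ∂_2 − rank ∂_3 = (2 − 2) − 0 = 0, and there is no ∂_3, so H_2 = 0.

H_0 ≅ Z,  H_1 ≅ Z^3,  H_2 = 0.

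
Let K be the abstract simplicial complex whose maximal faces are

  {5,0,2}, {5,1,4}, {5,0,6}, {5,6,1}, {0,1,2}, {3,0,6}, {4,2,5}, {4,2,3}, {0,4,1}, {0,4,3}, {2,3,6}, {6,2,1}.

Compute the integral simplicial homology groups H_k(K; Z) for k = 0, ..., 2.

We work with the vertex ordering 0 < 1 < 2 < 3 < 4 < 5 < 6. The simplices of K, each written with vertices in increasing order, are:

  0-simplices (7): [0], [1], [2], [3], [4], [5], [6]
  1-simplices (18): [0,1], [0,2], [0,3], [0,4], [0,5], [0,6], [1,2], [1,4], [1,5], [1,6], [2,3], [2,4], [2,5], [2,6], [3,4], [3,6], [4,5], [5,6]
  2-simplices (12): [0,1,2], [0,1,4], [0,2,5], [0,3,4], [0,3,6], [0,5,6], [1,2,6], [1,4,5], [1,5,6], [2,3,4], [2,3,6], [2,4,5]

Hence C_0 ≅ Z^7, C_1 ≅ Z^18, C_2 ≅ Z^12.

∂_1: C_1 → C_0 maps an edge to its endpoints' difference, ∂[p,q] = q − p. For instance
  ∂[1,5] = [5] − [1].
As a 7×18 matrix over Z this has rank 6, with invariant factors (1,1,1,1,1,1).

∂_2: C_2 → C_1 maps a triangle to the signed sum of its edges. For instance
  ∂[0,5,6] = [5,6] − [0,6] + [0,5],
  ∂[0,1,4] = [1,4] − [0,4] + [0,1].
The 18×12 boundary matrix has rank 12 and Smith normal form diag(1,1,1,1,1,1,1,1,1,1,1,2).

Reading off H_k = ker ∂_k / im ∂_{k+1}:

  H_0: rank C_0 − rank ∂_1 = 7 − 6 = 1, and the invariant factors of ∂_1 are all 1, so H_0 ≅ Z.
  H_1: rank ker ∂_1 − rank ∂_2 = (18 − 6) − 12 = 0, and ∂_2 has invariant factor 2 > 1, so H_1 ≅ Z/2Z.
  H_2: rank ker ∂_2 − rank ∂_3 = (12 − 12) − 0 = 0, and there is no ∂_3, so H_2 ≅ 0.

As a check, the Euler characteristic is 7 − 18 + 12 = 1, which agrees with 1 − 0 + 0 = 1.
(K is a triangulation of the real projective plane RP^2.)

H_0 = Z,  H_1 = Z/2Z,  H_2 = 0.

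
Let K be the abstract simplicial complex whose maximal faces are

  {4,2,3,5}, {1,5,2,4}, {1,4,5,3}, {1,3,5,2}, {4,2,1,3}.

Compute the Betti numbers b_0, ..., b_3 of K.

b_0 = 1, b_1 = 0, b_2 = 0, b_3 = 1.

Take the total order 1 < 2 < 3 < 4 < 5 on the vertex set. Then K (dimension 3) consists of the simplices:

  0-simplices (5): [1], [2], [3], [4], [5]
  1-simplices (10): [1,2], [1,3], [1,4], [1,5], [2,3], [2,4], [2,5], [3,4], [3,5], [4,5]
  2-simplices (10): [1,2,3], [1,2,4], [1,2,5], [1,3,4], [1,3,5], [1,4,5], [2,3,4], [2,3,5], [2,4,5], [3,4,5]
  3-simplices (5): [1,2,3,4], [1,2,3,5], [1,2,4,5], [1,3,4,5], [2,3,4,5]

so the chain groups are C_0 ≅ Z^5, C_1 ≅ Z^10, C_2 ≅ Z^10, C_3 ≅ Z^5.

The boundary map ∂_1: C_1 → C_0 sends each edge [p,q] (with p < q) to q − p. For instance
  ∂[2,4] = [4] − [2].
The 5×10 boundary matrix has rank 4 and Smith normal form diag(1,1,1,1).

∂_2: C_2 → C_1 maps a triangle to the signed sum of its edges. For instance
  ∂[1,4,5] = [4,5] − [1,5] + [1,4],
  ∂[2,3,4] = [3,4] − [2,4] + [2,3].
As a 10×10 matrix over Z this has rank 6, with invariant factors (1,1,1,1,1,1).

The boundary map ∂_3: C_3 → C_2 sends each 3-simplex σ to the alternating sum Σ_i (−1)^i (σ with its i-th vertex removed). For instance
  ∂[1,2,4,5] = [2,4,5] − [1,4,5] + [1,2,5] − [1,2,4],
  ∂[1,2,3,5] = [2,3,5] − [1,3,5] + [1,2,5] − [1,2,3].
As a 10×5 matrix over Z this has rank 4, with invariant factors (1,1,1,1).

From H_k ≅ ker(∂_k) / im(∂_{k+1}) we obtain:

  H_0: rank C_0 − rank ∂_1 = 5 − 4 = 1, and the invariant factors of ∂_1 are all 1, so H_0 = Z.
  H_1: rank ker ∂_1 − rank ∂_2 = (10 − 4) − 6 = 0, and the invariant factors of ∂_2 are all 1, so H_1 = 0.
  H_2: rank ker ∂_2 − rank ∂_3 = (10 − 6) − 4 = 0, and the invariant factors of ∂_3 are all 1, so H_2 = 0.
  H_3: rank ker ∂_3 − rank ∂_4 = (5 − 4) − 0 = 1, and there is no ∂_4, so H_3 = Z.

Hence the Betti numbers are b_0 = 1, b_1 = 0, b_2 = 0, b_3 = 1.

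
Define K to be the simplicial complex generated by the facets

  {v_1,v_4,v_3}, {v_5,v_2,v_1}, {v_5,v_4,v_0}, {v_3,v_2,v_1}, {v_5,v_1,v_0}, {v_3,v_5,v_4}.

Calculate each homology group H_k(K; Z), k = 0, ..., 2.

K has 6 vertices, 12 edges, 6 triangles.
rank ∂_0 = 0, rank ∂_1 = 5 ⇒ b_0 = 6 − 0 − 5 = 1; all invariant factors of ∂_1 are 1 so no torsion. So H_0 = Z.
rank ∂_1 = 5, rank ∂_2 = 6 ⇒ b_1 = 12 − 5 − 6 = 1; all invariant factors of ∂_2 are 1 so no torsion. So H_1 = Z.
rank ∂_2 = 6, rank ∂_3 = 0 ⇒ b_2 = 6 − 6 − 0 = 0. So H_2 = 0.

H_0 ≅ Z,  H_1 ≅ Z,  H_2 = 0.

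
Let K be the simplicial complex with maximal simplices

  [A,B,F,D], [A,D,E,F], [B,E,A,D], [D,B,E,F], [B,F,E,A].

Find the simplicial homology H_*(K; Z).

H_0 ≅ Z,  H_1 = 0,  H_2 = 0,  H_3 ≅ Z.

Take the total order A < B < D < E < F on the vertex set. Then K (dimension 3) consists of the simplices:

  0-simplices (5): A, B, D, E, F
  1-simplices (10): AB, AD, AE, AF, BD, BE, BF, DE, DF, EF
  2-simplices (10): ABD, ABE, ABF, ADE, ADF, AEF, BDE, BDF, BEF, DEF
  3-simplices (5): ABDE, ABDF, ABEF, ADEF, BDEF

Hence C_0 ≅ Z^5, C_1 ≅ Z^10, C_2 ≅ Z^10, C_3 ≅ Z^5.

The boundary map ∂_1: C_1 → C_0 maps an edge to its endpoints' difference, ∂[p,q] = q − p. For instance
  ∂BD = D − B.
This gives a 5×10 integer matrix of rank 4; reducing to Smith normal form yields diagonal entries (1,1,1,1).

The boundary map ∂_2: C_2 → C_1 maps a triangle to the signed sum of its edges. For instance
  ∂ADE = DE − AE + AD,
  ∂DEF = EF − DF + DE.
The resulting 10×10 matrix has rank 6, and its Smith normal form has invariant factors (1,1,1,1,1,1).

The boundary map ∂_3: C_3 → C_2 sends each 3-simplex σ to the alternating sum Σ_i (−1)^i (σ with its i-th vertex removed). For instance
  ∂ABEF = BEF − AEF + ABF − ABE,
  ∂ABDF = BDF − ADF + ABF − ABD.
As a 10×5 matrix over Z this has rank 4, with invariant factors (1,1,1,1).

Computing H_k = (kernel of ∂_k) / (image of ∂_{k+1}):

  H_0: rank C_0 − rank ∂_1 = 5 − 4 = 1, and the invariant factors of ∂_1 are all 1, so H_0 ≅ Z.
  H_1: rank ker ∂_1 − rank ∂_2 = (10 − 4) − 6 = 0, and the invariant factors of ∂_2 are all 1, so H_1 ≅ 0.
  H_2: rank ker ∂_2 − rank ∂_3 = (10 − 6) − 4 = 0, and the invariant factors of ∂_3 are all 1, so H_2 ≅ 0.
  H_3: rank ker ∂_3 − rank ∂_4 = (5 − 4) − 0 = 1, and there is no ∂_4, so H_3 ≅ Z.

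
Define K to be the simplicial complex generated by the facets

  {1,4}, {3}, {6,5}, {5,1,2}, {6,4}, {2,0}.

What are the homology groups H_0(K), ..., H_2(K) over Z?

H_0 ≅ Z^2,  H_1 ≅ Z,  H_2 = 0.

We work with the vertex ordering 0 < 1 < 2 < 3 < 4 < 5 < 6. The simplices of K, each written with vertices in increasing order, are:

  0-simplices (7): [0], [1], [2], [3], [4], [5], [6]
  1-simplices (7): [0,2], [1,2], [1,4], [1,5], [2,5], [4,6], [5,6]
  2-simplices (1): [1,2,5]

Hence C_0 ≅ Z^7, C_1 ≅ Z^7, C_2 ≅ Z^1.

The boundary map ∂_1: C_1 → C_0 sends each edge [p,q] (with p < q) to q − p. For instance
  ∂[1,5] = [5] − [1].
As a 7×7 matrix over Z this has rank 5, with invariant factors (1,1,1,1,1).

The boundary map ∂_2: C_2 → C_1 sends each 2-simplex [p,q,r] to [q,r] − [p,r] + [p,q]. For instance
  ∂[1,2,5] = [2,5] − [1,5] + [1,2].
The 7×1 boundary matrix has rank 1 and Smith normal form diag(1).

Computing H_k = (kernel of ∂_k) / (image of ∂_{k+1}):

  H_0: rank C_0 − rank ∂_1 = 7 − 5 = 2, and the invariant factors of ∂_1 are all 1, so H_0 ≅ Z^2.
  H_1: rank ker ∂_1 − rank ∂_2 = (7 − 5) − 1 = 1, and the invariant factors of ∂_2 are all 1, so H_1 ≅ Z.
  H_2: rank ker ∂_2 − rank ∂_3 = (1 − 1) − 0 = 0, and there is no ∂_3, so H_2 ≅ 0.

As a check, the Euler characteristic is 7 − 7 + 1 = 1, which agrees with 2 − 1 + 0 = 1.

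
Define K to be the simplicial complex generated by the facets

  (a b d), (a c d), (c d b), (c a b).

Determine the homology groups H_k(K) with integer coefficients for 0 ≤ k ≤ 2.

Take the total order a < b < c < d on the vertex set. Then K (dimension 2) consists of the simplices:

  0-simplices (4): a, b, c, d
  1-simplices (6): ab, ac, ad, bc, bd, cd
  2-simplices (4): abc, abd, acd, bcd

giving chain groups C_0 ≅ Z^4, C_1 ≅ Z^6, C_2 ≅ Z^4.

∂_1: C_1 → C_0 is given by ∂[p,q] = [q] − [p]. For instance
  ∂ab = b − a.
As a 4×6 matrix over Z this has rank 3, with invariant factors (1,1,1).

∂_2: C_2 → C_1 acts by ∂[p,q,r] = [q,r] − [p,r] + [p,q]. For instance
  ∂bcd = cd − bd + bc,
  ∂acd = cd − ad + ac.
The resulting 6×4 matrix has rank 3, and its Smith normal form has invariant factors (1,1,1).

Computing H_k = (kernel of ∂_k) / (image of ∂_{k+1}):

  H_0: rank C_0 − rank ∂_1 = 4 − 3 = 1, and the invariant factors of ∂_1 are all 1, so H_0 = Z.
  H_1: rank ker ∂_1 − rank ∂_2 = (6 − 3) − 3 = 0, and the invariant factors of ∂_2 are all 1, so H_1 = 0.
  H_2: rank ker ∂_2 − rank ∂_3 = (4 − 3) − 0 = 1, and there is no ∂_3, so H_2 = Z.

As a check, the Euler characteristic is 4 − 6 + 4 = 2, which agrees with 1 − 0 + 1 = 2.

H_0 ≅ Z,  H_1 = 0,  H_2 ≅ Z.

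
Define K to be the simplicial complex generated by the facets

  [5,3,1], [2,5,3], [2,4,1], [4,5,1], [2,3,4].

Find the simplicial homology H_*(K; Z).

H_0 ≅ Z,  H_1 ≅ Z,  H_2 = 0.

We work with the vertex ordering 1 < 2 < 3 < 4 < 5. The simplices of K, each written with vertices in increasing order, are:

  0-simplices (5): [1], [2], [3], [4], [5]
  1-simplices (10): [1,2], [1,3], [1,4], [1,5], [2,3], [2,4], [2,5], [3,4], [3,5], [4,5]
  2-simplices (5): [1,2,4], [1,3,5], [1,4,5], [2,3,4], [2,3,5]

Hence C_0 ≅ Z^5, C_1 ≅ Z^10, C_2 ≅ Z^5.

∂_1: C_1 → C_0 sends each edge [p,q] (with p < q) to q − p. For instance
  ∂[1,5] = [5] − [1].
As a 5×10 matrix over Z this has rank 4, with invariant factors (1,1,1,1).

The boundary map ∂_2: C_2 → C_1 maps a triangle to the signed sum of its edges. For instance
  ∂[1,3,5] = [3,5] − [1,5] + [1,3],
  ∂[1,2,4] = [2,4] − [1,4] + [1,2].
This gives a 10×5 integer matrix of rank 5; reducing to Smith normal form yields diagonal entries (1,1,1,1,1).

Computing H_k = (kernel of ∂_k) / (image of ∂_{k+1}):

  H_0: rank C_0 − rank ∂_1 = 5 − 4 = 1, and the invariant factors of ∂_1 are all 1, so H_0 ≅ Z.
  H_1: rank ker ∂_1 − rank ∂_2 = (10 − 4) − 5 = 1, and the invariant factors of ∂_2 are all 1, so H_1 ≅ Z.
  H_2: rank ker ∂_2 − rank ∂_3 = (5 − 5) − 0 = 0, and there is no ∂_3, so H_2 ≅ 0.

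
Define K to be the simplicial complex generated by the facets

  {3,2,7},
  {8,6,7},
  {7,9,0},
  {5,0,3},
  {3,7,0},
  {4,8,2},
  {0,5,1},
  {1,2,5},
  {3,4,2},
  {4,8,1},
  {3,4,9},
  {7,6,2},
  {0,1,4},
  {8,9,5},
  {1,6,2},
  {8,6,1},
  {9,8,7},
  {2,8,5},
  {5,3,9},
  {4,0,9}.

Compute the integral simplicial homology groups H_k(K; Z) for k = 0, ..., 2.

H_0 ≅ Z,  H_1 ≅ Z ⊕ Z/2,  H_2 = 0.

We work with the vertex ordering 0 < 1 < 2 < 3 < 4 < 5 < 6 < 7 < 8 < 9. The simplices of K, each written with vertices in increasing order, are:

  0-simplices (10): [0], [1], [2], [3], [4], [5], [6], [7], [8], [9]
  1-simplices (30): (30 of them)
  2-simplices (20): (20 of them)

Hence C_0 ≅ Z^10, C_1 ≅ Z^30, C_2 ≅ Z^20.

The boundary map ∂_1: C_1 → C_0 maps an edge to its endpoints' difference, ∂[p,q] = q − p. For instance
  ∂[6,8] = [8] − [6].
This gives a 10×30 integer matrix of rank 9; reducing to Smith normal form yields diagonal entries (1,1,1,1,1,1,1,1,1).

The boundary map ∂_2: C_2 → C_1 acts by ∂[p,q,r] = [q,r] − [p,r] + [p,q]. For instance
  ∂[0,3,7] = [3,7] − [0,7] + [0,3],
  ∂[0,4,9] = [4,9] − [0,9] + [0,4].
The resulting 30×20 matrix has rank 20, and its Smith normal form has invariant factors (1,1,1,1,1,1,1,1,1,1,1,1,1,1,1,1,1,1,1,2).

Reading off H_k = ker ∂_k / im ∂_{k+1}:

  H_0: rank C_0 − rank ∂_1 = 10 − 9 = 1, and the invariant factors of ∂_1 are all 1, so H_0 ≅ Z.
  H_1: rank ker ∂_1 − rank ∂_2 = (30 − 9) − 20 = 1, and ∂_2 has invariant factor 2 > 1, so H_1 ≅ Z ⊕ Z/2.
  H_2: rank ker ∂_2 − rank ∂_3 = (20 − 20) − 0 = 0, and there is no ∂_3, so H_2 ≅ 0.

As a check, the Euler characteristic is 10 − 30 + 20 = 0, which agrees with 1 − 1 + 0 = 0.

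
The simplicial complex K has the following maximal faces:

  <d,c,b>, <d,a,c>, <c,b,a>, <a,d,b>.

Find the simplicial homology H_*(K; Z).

H_0 = Z,  H_1 = 0,  H_2 = Z.

We work with the vertex ordering a < b < c < d. The simplices of K, each written with vertices in increasing order, are:

  0-simplices (4): a, b, c, d
  1-simplices (6): ab, ac, ad, bc, bd, cd
  2-simplices (4): abc, abd, acd, bcd

Hence C_0 ≅ Z^4, C_1 ≅ Z^6, C_2 ≅ Z^4.

The boundary map ∂_1: C_1 → C_0 sends each edge [p,q] (with p < q) to q − p. For instance
  ∂bc = c − b.
As a 4×6 matrix over Z this has rank 3, with invariant factors (1,1,1).

∂_2: C_2 → C_1 acts by ∂[p,q,r] = [q,r] − [p,r] + [p,q]. For instance
  ∂abd = bd − ad + ab,
  ∂bcd = cd − bd + bc.
The 6×4 boundary matrix has rank 3 and Smith normal form diag(1,1,1).

Reading off H_k = ker ∂_k / im ∂_{k+1}:

  H_0: rank C_0 − rank ∂_1 = 4 − 3 = 1, and the invariant factors of ∂_1 are all 1, so H_0 = Z.
  H_1: rank ker ∂_1 − rank ∂_2 = (6 − 3) − 3 = 0, and the invariant factors of ∂_2 are all 1, so H_1 = 0.
  H_2: rank ker ∂_2 − rank ∂_3 = (4 − 3) − 0 = 1, and there is no ∂_3, so H_2 = Z.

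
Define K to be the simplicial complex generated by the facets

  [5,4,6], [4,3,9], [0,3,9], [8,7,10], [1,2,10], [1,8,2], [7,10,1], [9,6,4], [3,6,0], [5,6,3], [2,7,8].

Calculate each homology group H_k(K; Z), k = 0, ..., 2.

Take the total order 0 < 1 < 2 < 3 < 4 < 5 < 6 < 7 < 8 < 9 < 10 on the vertex set. Then K (dimension 2) consists of the simplices:

  0-simplices (11): [0], [1], [2], [3], [4], [5], [6], [7], [8], [9], [10]
  1-simplices (22): [0,3], [0,6], [0,9], [1,2], [1,7], [1,8], [1,10], [2,7], [2,8], [2,10], [3,4], [3,5], [3,6], [3,9], [4,5], [4,6], [4,9], [5,6], [6,9], [7,8], [7,10], [8,10]
  2-simplices (11): [0,3,6], [0,3,9], [1,2,8], [1,2,10], [1,7,10], [2,7,8], [3,4,9], [3,5,6], [4,5,6], [4,6,9], [7,8,10]

so the chain groups are C_0 ≅ Z^11, C_1 ≅ Z^22, C_2 ≅ Z^11.

Boundary ∂_1: C_1 → C_0 sends each edge [p,q] (with p < q) to q − p.
The 11×22 boundary matrix has rank 9 and Smith normal form diag(1,1,1,1,1,1,1,1,1).

Boundary ∂_2: C_2 → C_1 maps a triangle to the signed sum of its edges. For instance
  ∂[2,7,8] = [7,8] − [2,8] + [2,7],
  ∂[1,2,8] = [2,8] − [1,8] + [1,2].
As a 22×11 matrix over Z this has rank 11, with invariant factors (1,1,1,1,1,1,1,1,1,1,1).

From H_k ≅ ker(∂_k) / im(∂_{k+1}) we obtain:

  H_0: rank C_0 − rank ∂_1 = 11 − 9 = 2, and the invariant factors of ∂_1 are all 1, so H_0 = Z^2.
  H_1: rank ker ∂_1 − rank ∂_2 = (22 − 9) − 11 = 2, and the invariant factors of ∂_2 are all 1, so H_1 = Z^2.
  H_2: rank ker ∂_2 − rank ∂_3 = (11 − 11) − 0 = 0, and there is no ∂_3, so H_2 = 0.

As a check, the Euler characteristic is 11 − 22 + 11 = 0, which agrees with 2 − 2 + 0 = 0.
(K is a triangulation of the disjoint union of the cylinder S^1 x I and the Möbius band.)

H_0 = Z^2,  H_1 = Z^2,  H_2 = 0.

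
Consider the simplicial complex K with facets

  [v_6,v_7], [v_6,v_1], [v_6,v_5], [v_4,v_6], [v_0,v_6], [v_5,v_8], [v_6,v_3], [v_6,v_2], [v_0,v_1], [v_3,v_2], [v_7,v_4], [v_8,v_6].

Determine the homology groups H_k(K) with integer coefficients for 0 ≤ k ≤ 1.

H_0 ≅ Z,  H_1 ≅ Z^4.

Fix the vertex order v_0 < v_1 < v_2 < v_3 < v_4 < v_5 < v_6 < v_7 < v_8 and write every simplex with vertices in increasing order. Then dim K = 1 and the simplices of K are:

  0-simplices (9): [v_0], [v_1], [v_2], [v_3], [v_4], [v_5], [v_6], [v_7], [v_8]
  1-simplices (12): [v_0,v_1], [v_0,v_6], [v_1,v_6], [v_2,v_3], [v_2,v_6], [v_3,v_6], [v_4,v_6], [v_4,v_7], [v_5,v_6], [v_5,v_8], [v_6,v_7], [v_6,v_8]

Hence C_0 ≅ Z^9, C_1 ≅ Z^12.

The boundary map ∂_1: C_1 → C_0 maps an edge to its endpoints' difference, ∂[p,q] = q − p. For instance
  ∂[v_4,v_6] = [v_6] − [v_4].
The 9×12 boundary matrix has rank 8 and Smith normal form diag(1,1,1,1,1,1,1,1).

Reading off H_k = ker ∂_k / im ∂_{k+1}:

  H_0: rank C_0 − rank ∂_1 = 9 − 8 = 1, and the invariant factors of ∂_1 are all 1, so H_0 ≅ Z.
  H_1: rank ker ∂_1 − rank ∂_2 = (12 − 8) − 0 = 4, and there is no ∂_2, so H_1 ≅ Z^4.

As a check, the Euler characteristic is 9 − 12 = -3, which agrees with 1 − 4 = -3.
(K is a triangulation of a wedge of 4 circles.)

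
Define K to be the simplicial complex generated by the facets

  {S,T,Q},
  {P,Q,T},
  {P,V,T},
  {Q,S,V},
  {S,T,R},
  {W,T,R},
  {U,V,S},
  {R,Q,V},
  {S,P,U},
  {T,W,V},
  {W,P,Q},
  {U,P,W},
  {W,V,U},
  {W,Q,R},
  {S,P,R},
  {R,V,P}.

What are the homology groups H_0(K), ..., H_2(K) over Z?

Fix the vertex order P < Q < R < S < T < U < V < W and write every simplex with vertices in increasing order. Then dim K = 2 and the simplices of K are:

  0-simplices (8): P, Q, R, S, T, U, V, W
  1-simplices (24): PQ, PR, PS, PT, PU, PV, PW, QR, QS, QT, QV, QW, RS, RT, RV, RW, ST, SU, SV, TV, TW, UV, UW, VW
  2-simplices (16): PQT, PQW, PRS, PRV, PSU, PTV, PUW, QRV, QRW, QST, QSV, RST, RTW, SUV, TVW, UVW

giving chain groups C_0 ≅ Z^8, C_1 ≅ Z^24, C_2 ≅ Z^16.

∂_1: C_1 → C_0 maps an edge to its endpoints' difference, ∂[p,q] = q − p. For instance
  ∂QW = W − Q.
As a 8×24 matrix over Z this has rank 7, with invariant factors (1,1,1,1,1,1,1).

Boundary ∂_2: C_2 → C_1 acts by ∂[p,q,r] = [q,r] − [p,r] + [p,q]. For instance
  ∂QRW = RW − QW + QR,
  ∂PTV = TV − PV + PT.
The resulting 24×16 matrix has rank 15, and its Smith normal form has invariant factors (1,1,1,1,1,1,1,1,1,1,1,1,1,1,1).

Reading off H_k = ker ∂_k / im ∂_{k+1}:

  H_0: rank C_0 − rank ∂_1 = 8 − 7 = 1, and the invariant factors of ∂_1 are all 1, so H_0 ≅ Z.
  H_1: rank ker ∂_1 − rank ∂_2 = (24 − 7) − 15 = 2, and the invariant factors of ∂_2 are all 1, so H_1 ≅ Z^2.
  H_2: rank ker ∂_2 − rank ∂_3 = (16 − 15) − 0 = 1, and there is no ∂_3, so H_2 ≅ Z.

H_0 = Z,  H_1 = Z^2,  H_2 = Z.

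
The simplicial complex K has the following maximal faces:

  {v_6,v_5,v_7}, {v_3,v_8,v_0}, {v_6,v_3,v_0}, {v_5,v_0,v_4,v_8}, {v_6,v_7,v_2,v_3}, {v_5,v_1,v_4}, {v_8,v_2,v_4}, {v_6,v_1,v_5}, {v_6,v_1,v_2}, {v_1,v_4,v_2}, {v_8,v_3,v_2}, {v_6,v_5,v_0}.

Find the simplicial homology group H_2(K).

Order the vertices as v_0 < v_1 < v_2 < v_3 < v_4 < v_5 < v_6 < v_7 < v_8. Listing each simplex with vertices in this order, K has dimension 3 with simplices:

  0-simplices (9): [v_0], [v_1], [v_2], [v_3], [v_4], [v_5], [v_6], [v_7], [v_8]
  1-simplices (23): (23 of them)
  2-simplices (18): (18 of them)
  3-simplices (2): [v_0,v_4,v_5,v_8], [v_2,v_3,v_6,v_7]

so the chain groups are C_0 ≅ Z^9, C_1 ≅ Z^23, C_2 ≅ Z^18, C_3 ≅ Z^2.

The boundary map ∂_1: C_1 → C_0 is given by ∂[p,q] = [q] − [p].
This gives a 9×23 integer matrix of rank 8; reducing to Smith normal form yields diagonal entries (1,1,1,1,1,1,1,1).

The boundary map ∂_2: C_2 → C_1 maps a triangle to the signed sum of its edges. For instance
  ∂[v_2,v_4,v_8] = [v_4,v_8] − [v_2,v_8] + [v_2,v_4],
  ∂[v_0,v_5,v_6] = [v_5,v_6] − [v_0,v_6] + [v_0,v_5].
This gives a 23×18 integer matrix of rank 15; reducing to Smith normal form yields diagonal entries (1,1,1,1,1,1,1,1,1,1,1,1,1,1,1).

The boundary map ∂_3: C_3 → C_2 sends each 3-simplex σ to the alternating sum Σ_i (−1)^i (σ with its i-th vertex removed). For instance
  ∂[v_0,v_4,v_5,v_8] = [v_4,v_5,v_8] − [v_0,v_5,v_8] + [v_0,v_4,v_8] − [v_0,v_4,v_5],
  ∂[v_2,v_3,v_6,v_7] = [v_3,v_6,v_7] − [v_2,v_6,v_7] + [v_2,v_3,v_7] − [v_2,v_3,v_6].
As a 18×2 matrix over Z this has rank 2, with invariant factors (1,1).

Reading off H_k = ker ∂_k / im ∂_{k+1}:

  H_2: rank ker ∂_2 − rank ∂_3 = (18 − 15) − 2 = 1, and the invariant factors of ∂_3 are all 1, so H_2 = Z.

H_2 ≅ Z.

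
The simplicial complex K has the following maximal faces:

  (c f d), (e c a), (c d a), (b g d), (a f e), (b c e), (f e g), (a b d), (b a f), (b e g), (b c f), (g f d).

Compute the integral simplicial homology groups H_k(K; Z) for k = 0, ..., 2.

H_0 = Z,  H_1 = Z/2,  H_2 = 0.

We work with the vertex ordering a < b < c < d < e < f < g. The simplices of K, each written with vertices in increasing order, are:

  0-simplices (7): a, b, c, d, e, f, g
  1-simplices (18): ab, ac, ad, ae, af, bc, bd, be, bf, bg, cd, ce, cf, df, dg, ef, eg, fg
  2-simplices (12): abd, abf, acd, ace, aef, bce, bcf, bdg, beg, cdf, dfg, efg

giving chain groups C_0 ≅ Z^7, C_1 ≅ Z^18, C_2 ≅ Z^12.

The boundary map ∂_1: C_1 → C_0 sends each edge [p,q] (with p < q) to q − p.
The 7×18 boundary matrix has rank 6 and Smith normal form diag(1,1,1,1,1,1).

∂_2: C_2 → C_1 sends each 2-simplex [p,q,r] to [q,r] − [p,r] + [p,q]. For instance
  ∂ace = ce − ae + ac,
  ∂bce = ce − be + bc.
The 18×12 boundary matrix has rank 12 and Smith normal form diag(1,1,1,1,1,1,1,1,1,1,1,2).

From H_k ≅ ker(∂_k) / im(∂_{k+1}) we obtain:

  H_0: rank C_0 − rank ∂_1 = 7 − 6 = 1, and the invariant factors of ∂_1 are all 1, so H_0 = Z.
  H_1: rank ker ∂_1 − rank ∂_2 = (18 − 6) − 12 = 0, and ∂_2 has invariant factor 2 > 1, so H_1 = Z/2.
  H_2: rank ker ∂_2 − rank ∂_3 = (12 − 12) − 0 = 0, and there is no ∂_3, so H_2 = 0.

As a check, the Euler characteristic is 7 − 18 + 12 = 1, which agrees with 1 − 0 + 0 = 1.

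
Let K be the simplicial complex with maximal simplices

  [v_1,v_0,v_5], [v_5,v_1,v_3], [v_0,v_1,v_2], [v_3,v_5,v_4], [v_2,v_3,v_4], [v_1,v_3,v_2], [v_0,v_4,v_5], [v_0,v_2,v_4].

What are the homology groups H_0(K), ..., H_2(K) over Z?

H_0 ≅ Z,  H_1 = 0,  H_2 ≅ Z.

K has 6 vertices, 12 edges, 8 triangles.
rank ∂_0 = 0, rank ∂_1 = 5 ⇒ b_0 = 6 − 0 − 5 = 1; all invariant factors of ∂_1 are 1 so no torsion. So H_0 ≅ Z.
rank ∂_1 = 5, rank ∂_2 = 7 ⇒ b_1 = 12 − 5 − 7 = 0; all invariant factors of ∂_2 are 1 so no torsion. So H_1 ≅ 0.
rank ∂_2 = 7, rank ∂_3 = 0 ⇒ b_2 = 8 − 7 − 0 = 1. So H_2 ≅ Z.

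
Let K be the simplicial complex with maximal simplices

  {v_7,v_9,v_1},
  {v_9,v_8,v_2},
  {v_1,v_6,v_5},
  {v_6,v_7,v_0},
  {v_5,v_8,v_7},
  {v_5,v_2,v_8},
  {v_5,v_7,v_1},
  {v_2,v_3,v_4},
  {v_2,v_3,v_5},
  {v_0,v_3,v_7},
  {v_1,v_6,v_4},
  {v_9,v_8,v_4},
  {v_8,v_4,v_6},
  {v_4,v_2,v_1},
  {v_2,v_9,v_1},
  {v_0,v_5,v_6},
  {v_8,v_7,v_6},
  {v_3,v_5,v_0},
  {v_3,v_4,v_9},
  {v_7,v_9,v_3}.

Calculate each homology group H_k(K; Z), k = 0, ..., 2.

H_0 = Z,  H_1 = Z ⊕ Z/2,  H_2 = 0.

Take the total order v_0 < v_1 < v_2 < v_3 < v_4 < v_5 < v_6 < v_7 < v_8 < v_9 on the vertex set. Then K (dimension 2) consists of the simplices:

  0-simplices (10): [v_0], [v_1], [v_2], [v_3], [v_4], [v_5], [v_6], [v_7], [v_8], [v_9]
  1-simplices (30): (30 of them)
  2-simplices (20): (20 of them)

Hence C_0 ≅ Z^10, C_1 ≅ Z^30, C_2 ≅ Z^20.

∂_1: C_1 → C_0 maps an edge to its endpoints' difference, ∂[p,q] = q − p. For instance
  ∂[v_6,v_8] = [v_8] − [v_6].
As a 10×30 matrix over Z this has rank 9, with invariant factors (1,1,1,1,1,1,1,1,1).

Boundary ∂_2: C_2 → C_1 maps a triangle to the signed sum of its edges. For instance
  ∂[v_1,v_2,v_4] = [v_2,v_4] − [v_1,v_4] + [v_1,v_2],
  ∂[v_2,v_3,v_4] = [v_3,v_4] − [v_2,v_4] + [v_2,v_3].
The 30×20 boundary matrix has rank 20 and Smith normal form diag(1,1,1,1,1,1,1,1,1,1,1,1,1,1,1,1,1,1,1,2).

From H_k ≅ ker(∂_k) / im(∂_{k+1}) we obtain:

  H_0: rank C_0 − rank ∂_1 = 10 − 9 = 1, and the invariant factors of ∂_1 are all 1, so H_0 ≅ Z.
  H_1: rank ker ∂_1 − rank ∂_2 = (30 − 9) − 20 = 1, and ∂_2 has invariant factor 2 > 1, so H_1 ≅ Z ⊕ Z/2.
  H_2: rank ker ∂_2 − rank ∂_3 = (20 − 20) − 0 = 0, and there is no ∂_3, so H_2 ≅ 0.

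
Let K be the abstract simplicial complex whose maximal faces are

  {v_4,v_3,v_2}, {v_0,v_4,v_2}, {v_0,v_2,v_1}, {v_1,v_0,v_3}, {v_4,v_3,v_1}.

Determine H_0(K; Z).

H_0 ≅ Z.

Take the total order v_0 < v_1 < v_2 < v_3 < v_4 on the vertex set. Then K (dimension 2) consists of the simplices:

  0-simplices (5): [v_0], [v_1], [v_2], [v_3], [v_4]
  1-simplices (10): [v_0,v_1], [v_0,v_2], [v_0,v_3], [v_0,v_4], [v_1,v_2], [v_1,v_3], [v_1,v_4], [v_2,v_3], [v_2,v_4], [v_3,v_4]
  2-simplices (5): [v_0,v_1,v_2], [v_0,v_1,v_3], [v_0,v_2,v_4], [v_1,v_3,v_4], [v_2,v_3,v_4]

so the chain groups are C_0 ≅ Z^5, C_1 ≅ Z^10, C_2 ≅ Z^5.

The boundary map ∂_1: C_1 → C_0 sends each edge [p,q] (with p < q) to q − p.
The resulting 5×10 matrix has rank 4, and its Smith normal form has invariant factors (1,1,1,1).

The boundary map ∂_2: C_2 → C_1 sends each 2-simplex [p,q,r] to [q,r] − [p,r] + [p,q]. For instance
  ∂[v_0,v_2,v_4] = [v_2,v_4] − [v_0,v_4] + [v_0,v_2],
  ∂[v_2,v_3,v_4] = [v_3,v_4] − [v_2,v_4] + [v_2,v_3].
The 10×5 boundary matrix has rank 5 and Smith normal form diag(1,1,1,1,1).

Computing H_k = (kernel of ∂_k) / (image of ∂_{k+1}):

  H_0: rank C_0 − rank ∂_1 = 5 − 4 = 1, and the invariant factors of ∂_1 are all 1, so H_0 ≅ Z.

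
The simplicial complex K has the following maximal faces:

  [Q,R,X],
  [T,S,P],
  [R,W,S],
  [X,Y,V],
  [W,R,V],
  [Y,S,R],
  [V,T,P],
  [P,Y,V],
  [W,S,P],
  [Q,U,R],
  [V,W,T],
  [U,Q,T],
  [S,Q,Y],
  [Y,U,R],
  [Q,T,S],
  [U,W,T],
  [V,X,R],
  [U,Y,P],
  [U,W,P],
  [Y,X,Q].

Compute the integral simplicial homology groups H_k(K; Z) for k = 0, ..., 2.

We work with the vertex ordering P < Q < R < S < T < U < V < W < X < Y. The simplices of K, each written with vertices in increasing order, are:

  0-simplices (10): P, Q, R, S, T, U, V, W, X, Y
  1-simplices (30): PS, PT, PU, PV, PW, PY, QR, QS, QT, QU, QX, QY, RS, RU, RV, RW, RX, RY, ST, SW, SY, TU, TV, TW, UW, UY, VW, VX, VY, XY
  2-simplices (20): PST, PSW, PTV, PUW, PUY, PVY, QRU, QRX, QST, QSY, QTU, QXY, RSW, RSY, RUY, RVW, RVX, TUW, TVW, VXY

so the chain groups are C_0 ≅ Z^10, C_1 ≅ Z^30, C_2 ≅ Z^20.

∂_1: C_1 → C_0 sends each edge [p,q] (with p < q) to q − p. For instance
  ∂QT = T − Q.
As a 10×30 matrix over Z this has rank 9, with invariant factors (1,1,1,1,1,1,1,1,1).

∂_2: C_2 → C_1 acts by ∂[p,q,r] = [q,r] − [p,r] + [p,q]. For instance
  ∂QST = ST − QT + QS,
  ∂PTV = TV − PV + PT.
The resulting 30×20 matrix has rank 20, and its Smith normal form has invariant factors (1,1,1,1,1,1,1,1,1,1,1,1,1,1,1,1,1,1,1,2).

Computing H_k = (kernel of ∂_k) / (image of ∂_{k+1}):

  H_0: rank C_0 − rank ∂_1 = 10 − 9 = 1, and the invariant factors of ∂_1 are all 1, so H_0 ≅ Z.
  H_1: rank ker ∂_1 − rank ∂_2 = (30 − 9) − 20 = 1, and ∂_2 has invariant factor 2 > 1, so H_1 ≅ Z ⊕ Z/2.
  H_2: rank ker ∂_2 − rank ∂_3 = (20 − 20) − 0 = 0, and there is no ∂_3, so H_2 ≅ 0.

H_0 = Z,  H_1 = Z ⊕ Z/2,  H_2 = 0.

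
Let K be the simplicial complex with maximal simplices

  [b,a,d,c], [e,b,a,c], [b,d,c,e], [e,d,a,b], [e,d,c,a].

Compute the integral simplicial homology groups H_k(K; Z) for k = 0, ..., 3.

H_0 ≅ Z,  H_1 = 0,  H_2 = 0,  H_3 ≅ Z.

We work with the vertex ordering a < b < c < d < e. The simplices of K, each written with vertices in increasing order, are:

  0-simplices (5): a, b, c, d, e
  1-simplices (10): ab, ac, ad, ae, bc, bd, be, cd, ce, de
  2-simplices (10): abc, abd, abe, acd, ace, ade, bcd, bce, bde, cde
  3-simplices (5): abcd, abce, abde, acde, bcde

so the chain groups are C_0 ≅ Z^5, C_1 ≅ Z^10, C_2 ≅ Z^10, C_3 ≅ Z^5.

∂_1: C_1 → C_0 sends each edge [p,q] (with p < q) to q − p. For instance
  ∂bd = d − b.
The 5×10 boundary matrix has rank 4 and Smith normal form diag(1,1,1,1).

The boundary map ∂_2: C_2 → C_1 maps a triangle to the signed sum of its edges. For instance
  ∂bce = ce − be + bc,
  ∂cde = de − ce + cd.
The resulting 10×10 matrix has rank 6, and its Smith normal form has invariant factors (1,1,1,1,1,1).

∂_3: C_3 → C_2 sends each 3-simplex σ to the alternating sum Σ_i (−1)^i (σ with its i-th vertex removed). For instance
  ∂abce = bce − ace + abe − abc,
  ∂abcd = bcd − acd + abd − abc.
As a 10×5 matrix over Z this has rank 4, with invariant factors (1,1,1,1).

Computing H_k = (kernel of ∂_k) / (image of ∂_{k+1}):

  H_0: rank C_0 − rank ∂_1 = 5 − 4 = 1, and the invariant factors of ∂_1 are all 1, so H_0 ≅ Z.
  H_1: rank ker ∂_1 − rank ∂_2 = (10 − 4) − 6 = 0, and the invariant factors of ∂_2 are all 1, so H_1 ≅ 0.
  H_2: rank ker ∂_2 − rank ∂_3 = (10 − 6) − 4 = 0, and the invariant factors of ∂_3 are all 1, so H_2 ≅ 0.
  H_3: rank ker ∂_3 − rank ∂_4 = (5 − 4) − 0 = 1, and there is no ∂_4, so H_3 ≅ Z.

As a check, the Euler characteristic is 5 − 10 + 10 − 5 = 0, which agrees with 1 − 0 + 0 − 1 = 0.
(K is a triangulation of the 3-sphere S^3.)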